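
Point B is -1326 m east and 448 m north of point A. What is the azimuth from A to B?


az = atan2(-1326, 448) = -71.3 deg
adjusted to 0-360: 288.7 degrees

288.7 degrees


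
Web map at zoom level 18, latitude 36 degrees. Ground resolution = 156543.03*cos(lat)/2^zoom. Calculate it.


res = 156543.03 * cos(36) / 2^18 = 156543.03 * 0.80901699 / 262144 = 0.48 m/pixel

0.48 m/pixel


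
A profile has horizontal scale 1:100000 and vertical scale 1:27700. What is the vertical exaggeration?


VE = horizontal_scale / vertical_scale = 100000 / 27700 ≈ 3.6

3.6x


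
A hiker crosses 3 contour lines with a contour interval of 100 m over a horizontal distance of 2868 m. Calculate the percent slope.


elevation change = 3 * 100 = 300 m
slope = 300 / 2868 * 100 = 10.5%

10.5%


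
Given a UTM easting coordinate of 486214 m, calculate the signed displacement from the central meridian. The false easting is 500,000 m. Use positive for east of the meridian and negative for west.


displacement = 486214 - 500000 = -13786 m

-13786 m


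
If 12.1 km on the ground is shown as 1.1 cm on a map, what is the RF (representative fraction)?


ground = 12.1 km = 1210000 cm; RF denominator = ground / map = 1210000 / 1.1 = 1100000; RF = 1:1100000

1:1100000


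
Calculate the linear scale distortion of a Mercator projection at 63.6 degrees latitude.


SF = 1 / cos(63.6) = 1 / 0.444635 = 2.249

2.249


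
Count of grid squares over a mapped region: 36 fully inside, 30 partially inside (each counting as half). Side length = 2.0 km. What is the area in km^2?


effective squares = 36 + 30 * 0.5 = 51.0
area = 51.0 * 4.0 = 204.0 km^2

204.0 km^2


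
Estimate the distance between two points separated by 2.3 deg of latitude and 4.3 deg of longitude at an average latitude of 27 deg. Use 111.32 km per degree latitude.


dlat_km = 2.3 * 111.32 = 256.036
dlon_km = 4.3 * 111.32 * cos(27) ≈ 426.503
dist = sqrt(256.036^2 + 426.503^2) ≈ 497.5 km

497.5 km


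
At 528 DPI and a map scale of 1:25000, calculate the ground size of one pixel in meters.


pixel_cm = 2.54 / 528 ≈ 0.004811 cm
ground = pixel_cm * 25000 / 100 = 2.54 * 25000 / (528 * 100) = 63500 / 52800 ≈ 1.2 m

1.2 m


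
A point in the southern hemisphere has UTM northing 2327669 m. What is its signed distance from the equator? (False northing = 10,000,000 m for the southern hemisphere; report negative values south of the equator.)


For southern: actual = 2327669 - 10000000 = -7672331 m

-7672331 m


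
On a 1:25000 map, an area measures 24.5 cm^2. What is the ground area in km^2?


ground_area = 24.5 * (25000/100)^2 = 1531250.0 m^2 = 1.53125 km^2 ≈ 1.531 km^2

1.531 km^2


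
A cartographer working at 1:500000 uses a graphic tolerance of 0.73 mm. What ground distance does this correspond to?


ground = 0.73 mm * 500000 / 1000 = 365.0 m

365.0 m


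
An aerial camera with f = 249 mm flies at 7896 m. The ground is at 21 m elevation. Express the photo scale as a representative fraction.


scale = f / (H - h) = 249 mm / 7875 m = 249 / 7875000 = 1:31627

1:31627


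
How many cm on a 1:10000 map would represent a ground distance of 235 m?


map_cm = 235 * 100 / 10000 = 2.35 cm

2.35 cm


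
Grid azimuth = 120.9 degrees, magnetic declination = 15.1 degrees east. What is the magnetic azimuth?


magnetic azimuth = grid azimuth - declination (east +ve)
mag_az = 120.9 - 15.1 = 105.8 degrees

105.8 degrees


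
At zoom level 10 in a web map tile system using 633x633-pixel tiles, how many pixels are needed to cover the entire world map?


tiles per axis = 2^10 = 1024
total tiles = 1024^2 = 1048576
pixels per axis = 1024 * 633 = 648192
total pixels = 648192^2 = 420152868864

420152868864 pixels


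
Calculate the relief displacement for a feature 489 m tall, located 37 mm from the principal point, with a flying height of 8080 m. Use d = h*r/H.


d = h * r / H = 489 * 37 / 8080 = 2.24 mm

2.24 mm


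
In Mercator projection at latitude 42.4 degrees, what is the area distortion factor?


area_distortion = 1/cos^2(42.4) = 1.834

1.834


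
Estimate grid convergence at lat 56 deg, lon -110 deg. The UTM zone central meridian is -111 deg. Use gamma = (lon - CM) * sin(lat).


gamma = (-110 - -111) * sin(56) = 1 * 0.829038 = 0.829 degrees

0.829 degrees


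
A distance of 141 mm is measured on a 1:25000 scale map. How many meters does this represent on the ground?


ground = 141 mm * 25000 / 1000 = 3525.0 m

3525.0 m


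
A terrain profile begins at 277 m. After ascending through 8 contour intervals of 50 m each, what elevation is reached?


elevation = 277 + 8 * 50 = 677 m

677 m


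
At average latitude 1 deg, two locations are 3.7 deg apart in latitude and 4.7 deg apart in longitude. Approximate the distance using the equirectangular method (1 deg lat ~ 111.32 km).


dlat_km = 3.7 * 111.32 = 411.884
dlon_km = 4.7 * 111.32 * cos(1) ≈ 523.124
dist = sqrt(411.884^2 + 523.124^2) ≈ 665.8 km

665.8 km


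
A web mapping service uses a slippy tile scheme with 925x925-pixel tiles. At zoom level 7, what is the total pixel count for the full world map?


tiles per axis = 2^7 = 128
total tiles = 128^2 = 16384
pixels per axis = 128 * 925 = 118400
total pixels = 118400^2 = 14018560000

14018560000 pixels


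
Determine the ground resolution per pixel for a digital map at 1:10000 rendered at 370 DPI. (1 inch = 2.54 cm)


pixel_cm = 2.54 / 370 ≈ 0.006865 cm
ground = pixel_cm * 10000 / 100 = 2.54 * 10000 / (370 * 100) = 25400 / 37000 ≈ 0.69 m

0.69 m


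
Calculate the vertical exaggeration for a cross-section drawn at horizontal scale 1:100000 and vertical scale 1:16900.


VE = horizontal_scale / vertical_scale = 100000 / 16900 ≈ 5.9

5.9x


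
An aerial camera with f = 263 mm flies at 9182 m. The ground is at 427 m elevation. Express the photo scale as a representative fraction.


scale = f / (H - h) = 263 mm / 8755 m = 263 / 8755000 = 1:33289

1:33289


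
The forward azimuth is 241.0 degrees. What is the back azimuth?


back azimuth = (241.0 + 180) mod 360 = 61.0 degrees

61.0 degrees


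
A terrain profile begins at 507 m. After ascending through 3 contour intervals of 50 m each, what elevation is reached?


elevation = 507 + 3 * 50 = 657 m

657 m


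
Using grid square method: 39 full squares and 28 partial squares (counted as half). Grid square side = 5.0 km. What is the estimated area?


effective squares = 39 + 28 * 0.5 = 53.0
area = 53.0 * 25.0 = 1325.0 km^2

1325.0 km^2


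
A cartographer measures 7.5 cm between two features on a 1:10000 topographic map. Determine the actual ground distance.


ground = 7.5 cm * 10000 / 100 = 750.0 m

750.0 m


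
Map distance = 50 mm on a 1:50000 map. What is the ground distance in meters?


ground = 50 mm * 50000 / 1000 = 2500.0 m

2500.0 m


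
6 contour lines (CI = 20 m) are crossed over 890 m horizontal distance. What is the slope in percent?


elevation change = 6 * 20 = 120 m
slope = 120 / 890 * 100 = 13.5%

13.5%


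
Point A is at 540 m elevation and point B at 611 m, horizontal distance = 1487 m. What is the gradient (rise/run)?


gradient = (611 - 540) / 1487 = 71 / 1487 = 0.0477

0.0477


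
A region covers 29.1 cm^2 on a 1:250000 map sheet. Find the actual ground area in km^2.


ground_area = 29.1 * (250000/100)^2 = 181875000.0 m^2 = 181.875 km^2

181.875 km^2


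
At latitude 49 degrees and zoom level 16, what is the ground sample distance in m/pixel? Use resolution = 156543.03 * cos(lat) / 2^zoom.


res = 156543.03 * cos(49) / 2^16 = 156543.03 * 0.65605903 / 65536 = 1.57 m/pixel

1.57 m/pixel


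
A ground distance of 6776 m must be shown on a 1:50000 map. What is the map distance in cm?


map_cm = 6776 * 100 / 50000 = 13.552 cm ≈ 13.55 cm

13.55 cm


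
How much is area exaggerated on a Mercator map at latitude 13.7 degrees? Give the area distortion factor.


area_distortion = 1/cos^2(13.7) = 1.059

1.059


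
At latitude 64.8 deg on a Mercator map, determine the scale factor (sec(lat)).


SF = 1 / cos(64.8) = 1 / 0.425779 = 2.349

2.349


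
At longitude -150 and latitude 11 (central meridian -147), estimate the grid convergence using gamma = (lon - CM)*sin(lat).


gamma = (-150 - -147) * sin(11) = -3 * 0.190809 = -0.572 degrees

-0.572 degrees


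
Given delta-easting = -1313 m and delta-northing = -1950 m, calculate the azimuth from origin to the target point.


az = atan2(-1313, -1950) = -146.0 deg
adjusted to 0-360: 214.0 degrees

214.0 degrees


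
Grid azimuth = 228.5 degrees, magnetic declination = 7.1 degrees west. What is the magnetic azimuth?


magnetic azimuth = grid azimuth - declination (east +ve)
mag_az = 228.5 - -7.1 = 235.6 degrees

235.6 degrees


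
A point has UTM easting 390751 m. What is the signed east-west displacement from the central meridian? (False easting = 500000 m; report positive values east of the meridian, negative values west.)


displacement = 390751 - 500000 = -109249 m

-109249 m


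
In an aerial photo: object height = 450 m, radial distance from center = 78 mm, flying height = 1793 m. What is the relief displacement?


d = h * r / H = 450 * 78 / 1793 = 19.58 mm

19.58 mm


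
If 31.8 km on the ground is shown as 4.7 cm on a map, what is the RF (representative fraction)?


ground = 31.8 km = 3180000 cm; RF denominator = ground / map = 3180000 / 4.7 ≈ 676596; RF = 1:676596

1:676596


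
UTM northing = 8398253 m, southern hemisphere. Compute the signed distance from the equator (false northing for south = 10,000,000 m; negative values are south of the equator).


For southern: actual = 8398253 - 10000000 = -1601747 m

-1601747 m


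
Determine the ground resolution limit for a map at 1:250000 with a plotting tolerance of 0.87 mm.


ground = 0.87 mm * 250000 / 1000 = 217.5 m

217.5 m


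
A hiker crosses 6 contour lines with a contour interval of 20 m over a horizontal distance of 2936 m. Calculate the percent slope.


elevation change = 6 * 20 = 120 m
slope = 120 / 2936 * 100 = 4.1%

4.1%


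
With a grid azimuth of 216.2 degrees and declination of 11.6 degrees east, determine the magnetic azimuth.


magnetic azimuth = grid azimuth - declination (east +ve)
mag_az = 216.2 - 11.6 = 204.6 degrees

204.6 degrees


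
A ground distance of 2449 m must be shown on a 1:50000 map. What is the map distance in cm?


map_cm = 2449 * 100 / 50000 = 4.898 cm ≈ 4.9 cm

4.9 cm


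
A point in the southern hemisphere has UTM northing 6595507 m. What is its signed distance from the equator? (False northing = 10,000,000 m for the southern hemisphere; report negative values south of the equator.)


For southern: actual = 6595507 - 10000000 = -3404493 m

-3404493 m


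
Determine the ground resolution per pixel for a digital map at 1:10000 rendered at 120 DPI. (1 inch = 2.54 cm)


pixel_cm = 2.54 / 120 ≈ 0.021167 cm
ground = pixel_cm * 10000 / 100 = 2.54 * 10000 / (120 * 100) = 25400 / 12000 ≈ 2.12 m

2.12 m


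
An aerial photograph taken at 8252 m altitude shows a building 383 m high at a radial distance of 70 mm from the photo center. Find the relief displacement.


d = h * r / H = 383 * 70 / 8252 = 3.25 mm

3.25 mm


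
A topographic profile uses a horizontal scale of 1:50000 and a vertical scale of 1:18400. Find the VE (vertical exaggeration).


VE = horizontal_scale / vertical_scale = 50000 / 18400 ≈ 2.7

2.7x


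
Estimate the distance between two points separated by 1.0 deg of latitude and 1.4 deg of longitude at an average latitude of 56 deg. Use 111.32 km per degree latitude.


dlat_km = 1.0 * 111.32 = 111.32
dlon_km = 1.4 * 111.32 * cos(56) ≈ 87.149
dist = sqrt(111.32^2 + 87.149^2) ≈ 141.4 km

141.4 km


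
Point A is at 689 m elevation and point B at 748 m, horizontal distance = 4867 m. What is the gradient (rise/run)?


gradient = (748 - 689) / 4867 = 59 / 4867 = 0.0121

0.0121


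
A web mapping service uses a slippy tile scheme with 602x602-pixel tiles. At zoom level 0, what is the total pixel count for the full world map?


tiles per axis = 2^0 = 1
total tiles = 1^2 = 1
pixels per axis = 1 * 602 = 602
total pixels = 602^2 = 362404

362404 pixels


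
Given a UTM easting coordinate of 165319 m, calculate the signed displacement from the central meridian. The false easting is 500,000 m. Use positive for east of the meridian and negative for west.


displacement = 165319 - 500000 = -334681 m

-334681 m


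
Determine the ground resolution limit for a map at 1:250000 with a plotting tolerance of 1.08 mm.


ground = 1.08 mm * 250000 / 1000 = 270.0 m

270.0 m


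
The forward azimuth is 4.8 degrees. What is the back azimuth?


back azimuth = (4.8 + 180) mod 360 = 184.8 degrees

184.8 degrees


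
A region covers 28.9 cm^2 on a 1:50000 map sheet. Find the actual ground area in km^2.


ground_area = 28.9 * (50000/100)^2 = 7225000.0 m^2 = 7.225 km^2

7.225 km^2


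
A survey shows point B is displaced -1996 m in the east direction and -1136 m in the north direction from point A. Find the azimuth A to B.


az = atan2(-1996, -1136) = -119.6 deg
adjusted to 0-360: 240.4 degrees

240.4 degrees


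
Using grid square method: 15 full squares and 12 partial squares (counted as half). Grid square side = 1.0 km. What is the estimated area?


effective squares = 15 + 12 * 0.5 = 21.0
area = 21.0 * 1.0 = 21.0 km^2

21.0 km^2


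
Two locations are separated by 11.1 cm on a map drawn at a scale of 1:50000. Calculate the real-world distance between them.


ground = 11.1 cm * 50000 / 100 = 5550.0 m = 5.55 km

5.55 km


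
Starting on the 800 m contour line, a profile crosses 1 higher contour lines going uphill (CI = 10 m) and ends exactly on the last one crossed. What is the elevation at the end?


elevation = 800 + 1 * 10 = 810 m

810 m


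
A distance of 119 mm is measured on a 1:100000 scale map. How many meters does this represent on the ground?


ground = 119 mm * 100000 / 1000 = 11900.0 m

11900.0 m


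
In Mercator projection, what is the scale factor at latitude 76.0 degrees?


SF = 1 / cos(76.0) = 1 / 0.241922 = 4.134

4.134


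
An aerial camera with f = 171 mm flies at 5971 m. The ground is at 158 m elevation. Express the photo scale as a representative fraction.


scale = f / (H - h) = 171 mm / 5813 m = 171 / 5813000 = 1:33994

1:33994


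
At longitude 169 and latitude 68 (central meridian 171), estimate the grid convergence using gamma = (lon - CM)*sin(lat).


gamma = (169 - 171) * sin(68) = -2 * 0.927184 = -1.854 degrees

-1.854 degrees


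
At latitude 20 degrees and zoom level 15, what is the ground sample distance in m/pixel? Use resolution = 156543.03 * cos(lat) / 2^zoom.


res = 156543.03 * cos(20) / 2^15 = 156543.03 * 0.93969262 / 32768 = 4.49 m/pixel

4.49 m/pixel


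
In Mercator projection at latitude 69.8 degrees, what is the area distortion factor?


area_distortion = 1/cos^2(69.8) = 8.387

8.387


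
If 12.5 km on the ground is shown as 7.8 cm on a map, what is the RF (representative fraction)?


ground = 12.5 km = 1250000 cm; RF denominator = ground / map = 1250000 / 7.8 ≈ 160256; RF = 1:160256

1:160256


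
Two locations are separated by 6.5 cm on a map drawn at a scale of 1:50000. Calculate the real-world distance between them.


ground = 6.5 cm * 50000 / 100 = 3250.0 m = 3.25 km

3.25 km


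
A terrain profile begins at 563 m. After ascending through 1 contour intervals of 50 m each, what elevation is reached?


elevation = 563 + 1 * 50 = 613 m

613 m


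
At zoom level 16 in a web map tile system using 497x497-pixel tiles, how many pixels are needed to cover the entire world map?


tiles per axis = 2^16 = 65536
total tiles = 65536^2 = 4294967296
pixels per axis = 65536 * 497 = 32571392
total pixels = 32571392^2 = 1060895576817664

1060895576817664 pixels


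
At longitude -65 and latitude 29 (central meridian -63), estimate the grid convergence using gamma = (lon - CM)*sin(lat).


gamma = (-65 - -63) * sin(29) = -2 * 0.48481 = -0.97 degrees

-0.97 degrees


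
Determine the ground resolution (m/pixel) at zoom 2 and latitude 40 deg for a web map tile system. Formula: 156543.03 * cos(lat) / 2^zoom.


res = 156543.03 * cos(40) / 2^2 = 156543.03 * 0.76604444 / 4 = 29979.73 m/pixel

29979.73 m/pixel


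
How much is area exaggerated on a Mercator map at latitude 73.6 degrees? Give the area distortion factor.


area_distortion = 1/cos^2(73.6) = 12.544

12.544


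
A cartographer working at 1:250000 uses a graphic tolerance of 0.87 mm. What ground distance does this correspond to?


ground = 0.87 mm * 250000 / 1000 = 217.5 m

217.5 m


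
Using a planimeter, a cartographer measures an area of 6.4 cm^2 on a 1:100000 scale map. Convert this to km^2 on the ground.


ground_area = 6.4 * (100000/100)^2 = 6400000.0 m^2 = 6.4 km^2

6.4 km^2


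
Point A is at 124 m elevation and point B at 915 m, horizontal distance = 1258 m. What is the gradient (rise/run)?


gradient = (915 - 124) / 1258 = 791 / 1258 = 0.6288

0.6288


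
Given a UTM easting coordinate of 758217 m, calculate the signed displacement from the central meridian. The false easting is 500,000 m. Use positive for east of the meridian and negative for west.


displacement = 758217 - 500000 = 258217 m

258217 m


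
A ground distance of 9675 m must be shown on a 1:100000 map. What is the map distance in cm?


map_cm = 9675 * 100 / 100000 = 9.675 cm ≈ 9.68 cm

9.68 cm


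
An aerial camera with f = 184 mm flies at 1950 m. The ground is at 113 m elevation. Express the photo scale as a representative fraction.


scale = f / (H - h) = 184 mm / 1837 m = 184 / 1837000 = 1:9984

1:9984


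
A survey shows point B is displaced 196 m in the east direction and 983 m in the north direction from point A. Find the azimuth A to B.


az = atan2(196, 983) = 11.3 deg
adjusted to 0-360: 11.3 degrees

11.3 degrees


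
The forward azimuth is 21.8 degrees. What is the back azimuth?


back azimuth = (21.8 + 180) mod 360 = 201.8 degrees

201.8 degrees


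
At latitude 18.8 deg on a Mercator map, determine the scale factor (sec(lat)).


SF = 1 / cos(18.8) = 1 / 0.946649 = 1.056

1.056


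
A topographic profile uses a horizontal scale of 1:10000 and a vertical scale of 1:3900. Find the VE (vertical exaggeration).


VE = horizontal_scale / vertical_scale = 10000 / 3900 ≈ 2.6

2.6x


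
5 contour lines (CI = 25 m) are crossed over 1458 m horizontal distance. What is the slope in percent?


elevation change = 5 * 25 = 125 m
slope = 125 / 1458 * 100 = 8.6%

8.6%


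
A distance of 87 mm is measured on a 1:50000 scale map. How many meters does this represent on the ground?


ground = 87 mm * 50000 / 1000 = 4350.0 m

4350.0 m


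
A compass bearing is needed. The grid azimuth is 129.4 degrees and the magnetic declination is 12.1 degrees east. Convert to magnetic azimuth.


magnetic azimuth = grid azimuth - declination (east +ve)
mag_az = 129.4 - 12.1 = 117.3 degrees

117.3 degrees


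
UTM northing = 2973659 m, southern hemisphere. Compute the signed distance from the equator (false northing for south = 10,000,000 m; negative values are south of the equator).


For southern: actual = 2973659 - 10000000 = -7026341 m

-7026341 m


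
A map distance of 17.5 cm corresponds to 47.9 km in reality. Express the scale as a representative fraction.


ground = 47.9 km = 4790000 cm; RF denominator = ground / map = 4790000 / 17.5 ≈ 273714; RF = 1:273714

1:273714


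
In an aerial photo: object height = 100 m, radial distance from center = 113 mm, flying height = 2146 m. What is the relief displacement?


d = h * r / H = 100 * 113 / 2146 = 5.27 mm

5.27 mm


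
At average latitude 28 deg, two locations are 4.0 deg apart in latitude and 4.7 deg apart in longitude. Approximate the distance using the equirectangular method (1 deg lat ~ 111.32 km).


dlat_km = 4.0 * 111.32 = 445.28
dlon_km = 4.7 * 111.32 * cos(28) ≈ 461.962
dist = sqrt(445.28^2 + 461.962^2) ≈ 641.6 km

641.6 km


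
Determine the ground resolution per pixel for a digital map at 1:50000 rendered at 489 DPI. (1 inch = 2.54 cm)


pixel_cm = 2.54 / 489 ≈ 0.005194 cm
ground = pixel_cm * 50000 / 100 = 2.54 * 50000 / (489 * 100) = 127000 / 48900 ≈ 2.6 m

2.6 m


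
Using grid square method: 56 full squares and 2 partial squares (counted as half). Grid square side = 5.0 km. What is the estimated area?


effective squares = 56 + 2 * 0.5 = 57.0
area = 57.0 * 25.0 = 1425.0 km^2

1425.0 km^2


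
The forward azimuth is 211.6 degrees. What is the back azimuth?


back azimuth = (211.6 + 180) mod 360 = 31.6 degrees

31.6 degrees


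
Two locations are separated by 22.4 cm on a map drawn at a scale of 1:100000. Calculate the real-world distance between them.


ground = 22.4 cm * 100000 / 100 = 22400.0 m = 22.4 km

22.4 km


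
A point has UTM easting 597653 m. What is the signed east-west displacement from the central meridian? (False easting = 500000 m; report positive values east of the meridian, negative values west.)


displacement = 597653 - 500000 = 97653 m

97653 m


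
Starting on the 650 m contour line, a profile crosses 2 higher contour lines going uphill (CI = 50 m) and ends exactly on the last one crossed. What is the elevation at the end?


elevation = 650 + 2 * 50 = 750 m

750 m


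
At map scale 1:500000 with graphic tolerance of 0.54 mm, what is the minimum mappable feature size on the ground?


ground = 0.54 mm * 500000 / 1000 = 270.0 m

270.0 m


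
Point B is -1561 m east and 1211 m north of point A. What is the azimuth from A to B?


az = atan2(-1561, 1211) = -52.2 deg
adjusted to 0-360: 307.8 degrees

307.8 degrees


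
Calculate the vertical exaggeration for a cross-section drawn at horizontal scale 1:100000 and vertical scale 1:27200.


VE = horizontal_scale / vertical_scale = 100000 / 27200 ≈ 3.7

3.7x


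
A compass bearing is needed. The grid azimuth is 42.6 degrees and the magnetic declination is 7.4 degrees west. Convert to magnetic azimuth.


magnetic azimuth = grid azimuth - declination (east +ve)
mag_az = 42.6 - -7.4 = 50.0 degrees

50.0 degrees


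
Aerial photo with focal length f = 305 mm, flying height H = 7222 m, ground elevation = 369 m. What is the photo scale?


scale = f / (H - h) = 305 mm / 6853 m = 305 / 6853000 = 1:22469

1:22469


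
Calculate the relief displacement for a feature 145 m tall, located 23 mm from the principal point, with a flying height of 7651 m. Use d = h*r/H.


d = h * r / H = 145 * 23 / 7651 = 0.44 mm

0.44 mm


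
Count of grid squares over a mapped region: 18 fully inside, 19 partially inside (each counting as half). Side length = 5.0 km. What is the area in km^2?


effective squares = 18 + 19 * 0.5 = 27.5
area = 27.5 * 25.0 = 687.5 km^2

687.5 km^2


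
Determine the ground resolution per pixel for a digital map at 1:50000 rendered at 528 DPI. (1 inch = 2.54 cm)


pixel_cm = 2.54 / 528 ≈ 0.004811 cm
ground = pixel_cm * 50000 / 100 = 2.54 * 50000 / (528 * 100) = 127000 / 52800 ≈ 2.41 m

2.41 m


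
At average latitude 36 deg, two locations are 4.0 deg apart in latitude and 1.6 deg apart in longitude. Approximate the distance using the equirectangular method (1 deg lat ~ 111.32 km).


dlat_km = 4.0 * 111.32 = 445.28
dlon_km = 1.6 * 111.32 * cos(36) ≈ 144.096
dist = sqrt(445.28^2 + 144.096^2) ≈ 468.0 km

468.0 km


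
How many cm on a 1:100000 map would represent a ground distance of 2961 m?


map_cm = 2961 * 100 / 100000 = 2.961 cm ≈ 2.96 cm

2.96 cm


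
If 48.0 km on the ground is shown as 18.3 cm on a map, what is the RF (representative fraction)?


ground = 48.0 km = 4800000 cm; RF denominator = ground / map = 4800000 / 18.3 ≈ 262295; RF = 1:262295

1:262295


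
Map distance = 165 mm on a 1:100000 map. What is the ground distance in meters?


ground = 165 mm * 100000 / 1000 = 16500.0 m

16500.0 m


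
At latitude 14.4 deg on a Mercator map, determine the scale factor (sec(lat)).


SF = 1 / cos(14.4) = 1 / 0.968583 = 1.032

1.032


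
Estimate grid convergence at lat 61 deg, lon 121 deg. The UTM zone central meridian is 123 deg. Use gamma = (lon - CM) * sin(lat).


gamma = (121 - 123) * sin(61) = -2 * 0.87462 = -1.749 degrees

-1.749 degrees


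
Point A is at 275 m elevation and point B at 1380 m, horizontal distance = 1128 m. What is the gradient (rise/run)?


gradient = (1380 - 275) / 1128 = 1105 / 1128 = 0.9796

0.9796


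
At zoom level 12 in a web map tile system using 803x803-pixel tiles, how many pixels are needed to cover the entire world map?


tiles per axis = 2^12 = 4096
total tiles = 4096^2 = 16777216
pixels per axis = 4096 * 803 = 3289088
total pixels = 3289088^2 = 10818099871744

10818099871744 pixels


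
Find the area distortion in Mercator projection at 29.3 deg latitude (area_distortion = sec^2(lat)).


area_distortion = 1/cos^2(29.3) = 1.315

1.315


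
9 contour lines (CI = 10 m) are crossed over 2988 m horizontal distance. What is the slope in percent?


elevation change = 9 * 10 = 90 m
slope = 90 / 2988 * 100 = 3.0%

3.0%


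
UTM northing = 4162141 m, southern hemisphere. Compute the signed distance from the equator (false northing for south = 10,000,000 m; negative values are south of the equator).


For southern: actual = 4162141 - 10000000 = -5837859 m

-5837859 m


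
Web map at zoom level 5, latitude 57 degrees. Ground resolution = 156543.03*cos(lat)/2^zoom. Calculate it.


res = 156543.03 * cos(57) / 2^5 = 156543.03 * 0.54463904 / 32 = 2664.36 m/pixel

2664.36 m/pixel


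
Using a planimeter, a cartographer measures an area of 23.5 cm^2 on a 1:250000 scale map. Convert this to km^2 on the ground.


ground_area = 23.5 * (250000/100)^2 = 146875000.0 m^2 = 146.875 km^2

146.875 km^2


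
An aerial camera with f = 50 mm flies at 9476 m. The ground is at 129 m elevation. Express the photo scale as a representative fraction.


scale = f / (H - h) = 50 mm / 9347 m = 50 / 9347000 = 1:186940

1:186940


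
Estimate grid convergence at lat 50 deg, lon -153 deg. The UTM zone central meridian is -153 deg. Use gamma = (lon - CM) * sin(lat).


gamma = (-153 - -153) * sin(50) = 0 * 0.766044 = 0.0 degrees

0.0 degrees


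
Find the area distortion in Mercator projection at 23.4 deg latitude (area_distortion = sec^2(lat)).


area_distortion = 1/cos^2(23.4) = 1.187

1.187


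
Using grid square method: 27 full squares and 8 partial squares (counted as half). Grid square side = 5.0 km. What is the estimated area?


effective squares = 27 + 8 * 0.5 = 31.0
area = 31.0 * 25.0 = 775.0 km^2

775.0 km^2


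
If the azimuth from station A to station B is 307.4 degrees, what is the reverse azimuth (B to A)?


back azimuth = (307.4 + 180) mod 360 = 127.4 degrees

127.4 degrees


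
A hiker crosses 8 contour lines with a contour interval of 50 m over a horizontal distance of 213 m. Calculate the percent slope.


elevation change = 8 * 50 = 400 m
slope = 400 / 213 * 100 = 187.8%

187.8%


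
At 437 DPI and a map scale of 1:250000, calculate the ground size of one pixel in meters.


pixel_cm = 2.54 / 437 ≈ 0.005812 cm
ground = pixel_cm * 250000 / 100 = 2.54 * 250000 / (437 * 100) = 635000 / 43700 ≈ 14.53 m

14.53 m


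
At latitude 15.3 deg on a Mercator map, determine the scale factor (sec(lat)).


SF = 1 / cos(15.3) = 1 / 0.964557 = 1.037

1.037


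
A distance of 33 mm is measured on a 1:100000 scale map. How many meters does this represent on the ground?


ground = 33 mm * 100000 / 1000 = 3300.0 m

3300.0 m


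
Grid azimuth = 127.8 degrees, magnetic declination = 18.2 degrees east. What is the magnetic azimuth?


magnetic azimuth = grid azimuth - declination (east +ve)
mag_az = 127.8 - 18.2 = 109.6 degrees

109.6 degrees


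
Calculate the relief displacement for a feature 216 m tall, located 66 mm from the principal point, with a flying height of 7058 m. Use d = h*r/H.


d = h * r / H = 216 * 66 / 7058 = 2.02 mm

2.02 mm


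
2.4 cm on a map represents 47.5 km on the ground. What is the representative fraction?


ground = 47.5 km = 4750000 cm; RF denominator = ground / map = 4750000 / 2.4 ≈ 1979167; RF = 1:1979167

1:1979167


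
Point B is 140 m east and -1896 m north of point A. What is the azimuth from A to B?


az = atan2(140, -1896) = 175.8 deg
adjusted to 0-360: 175.8 degrees

175.8 degrees


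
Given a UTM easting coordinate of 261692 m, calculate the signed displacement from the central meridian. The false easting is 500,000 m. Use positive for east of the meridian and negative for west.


displacement = 261692 - 500000 = -238308 m

-238308 m


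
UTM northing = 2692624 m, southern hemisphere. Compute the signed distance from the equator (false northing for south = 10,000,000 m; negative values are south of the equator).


For southern: actual = 2692624 - 10000000 = -7307376 m

-7307376 m


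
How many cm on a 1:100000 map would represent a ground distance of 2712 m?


map_cm = 2712 * 100 / 100000 = 2.712 cm ≈ 2.71 cm

2.71 cm


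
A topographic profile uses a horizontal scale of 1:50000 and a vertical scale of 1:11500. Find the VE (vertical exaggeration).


VE = horizontal_scale / vertical_scale = 50000 / 11500 ≈ 4.3

4.3x


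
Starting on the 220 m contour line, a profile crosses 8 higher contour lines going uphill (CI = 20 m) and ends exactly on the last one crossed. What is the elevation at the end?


elevation = 220 + 8 * 20 = 380 m

380 m


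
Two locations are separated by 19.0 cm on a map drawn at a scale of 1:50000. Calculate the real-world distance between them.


ground = 19.0 cm * 50000 / 100 = 9500.0 m = 9.5 km

9.5 km


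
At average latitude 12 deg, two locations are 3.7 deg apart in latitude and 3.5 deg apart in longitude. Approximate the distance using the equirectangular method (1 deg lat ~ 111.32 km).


dlat_km = 3.7 * 111.32 = 411.884
dlon_km = 3.5 * 111.32 * cos(12) ≈ 381.106
dist = sqrt(411.884^2 + 381.106^2) ≈ 561.2 km

561.2 km


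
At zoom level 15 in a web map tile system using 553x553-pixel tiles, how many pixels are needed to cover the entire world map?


tiles per axis = 2^15 = 32768
total tiles = 32768^2 = 1073741824
pixels per axis = 32768 * 553 = 18120704
total pixels = 18120704^2 = 328359913455616

328359913455616 pixels


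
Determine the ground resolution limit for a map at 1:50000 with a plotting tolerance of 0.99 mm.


ground = 0.99 mm * 50000 / 1000 = 49.5 m

49.5 m


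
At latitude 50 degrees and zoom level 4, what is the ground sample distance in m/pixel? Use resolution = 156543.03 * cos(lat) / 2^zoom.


res = 156543.03 * cos(50) / 2^4 = 156543.03 * 0.64278761 / 16 = 6289.0 m/pixel

6289.0 m/pixel


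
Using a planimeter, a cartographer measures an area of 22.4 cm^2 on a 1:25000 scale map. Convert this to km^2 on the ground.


ground_area = 22.4 * (25000/100)^2 = 1400000.0 m^2 = 1.4 km^2

1.4 km^2


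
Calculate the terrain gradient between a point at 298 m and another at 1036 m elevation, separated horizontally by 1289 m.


gradient = (1036 - 298) / 1289 = 738 / 1289 = 0.5725

0.5725


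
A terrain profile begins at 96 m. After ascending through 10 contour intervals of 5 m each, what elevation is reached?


elevation = 96 + 10 * 5 = 146 m

146 m


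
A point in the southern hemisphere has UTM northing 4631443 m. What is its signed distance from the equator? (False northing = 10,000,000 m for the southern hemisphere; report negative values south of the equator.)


For southern: actual = 4631443 - 10000000 = -5368557 m

-5368557 m


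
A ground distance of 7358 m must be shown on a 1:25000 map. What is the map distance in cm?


map_cm = 7358 * 100 / 25000 = 29.432 cm ≈ 29.43 cm

29.43 cm


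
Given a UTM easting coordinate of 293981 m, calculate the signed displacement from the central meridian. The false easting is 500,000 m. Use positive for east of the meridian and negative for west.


displacement = 293981 - 500000 = -206019 m

-206019 m


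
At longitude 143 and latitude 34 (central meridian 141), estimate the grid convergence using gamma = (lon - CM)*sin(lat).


gamma = (143 - 141) * sin(34) = 2 * 0.559193 = 1.118 degrees

1.118 degrees


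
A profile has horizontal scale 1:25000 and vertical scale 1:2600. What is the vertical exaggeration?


VE = horizontal_scale / vertical_scale = 25000 / 2600 ≈ 9.6

9.6x


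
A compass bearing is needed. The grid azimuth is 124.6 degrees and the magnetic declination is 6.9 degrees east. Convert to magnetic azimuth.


magnetic azimuth = grid azimuth - declination (east +ve)
mag_az = 124.6 - 6.9 = 117.7 degrees

117.7 degrees


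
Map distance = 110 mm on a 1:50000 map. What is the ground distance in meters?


ground = 110 mm * 50000 / 1000 = 5500.0 m

5500.0 m


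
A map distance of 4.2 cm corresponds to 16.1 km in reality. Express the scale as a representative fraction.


ground = 16.1 km = 1610000 cm; RF denominator = ground / map = 1610000 / 4.2 ≈ 383333; RF = 1:383333

1:383333


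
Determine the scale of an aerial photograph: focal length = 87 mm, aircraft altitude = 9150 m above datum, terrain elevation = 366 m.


scale = f / (H - h) = 87 mm / 8784 m = 87 / 8784000 = 1:100966

1:100966


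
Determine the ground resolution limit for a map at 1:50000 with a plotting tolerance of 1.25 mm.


ground = 1.25 mm * 50000 / 1000 = 62.5 m

62.5 m


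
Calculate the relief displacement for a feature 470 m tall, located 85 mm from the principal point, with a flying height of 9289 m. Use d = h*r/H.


d = h * r / H = 470 * 85 / 9289 = 4.3 mm

4.3 mm


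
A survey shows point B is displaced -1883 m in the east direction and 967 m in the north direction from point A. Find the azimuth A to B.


az = atan2(-1883, 967) = -62.8 deg
adjusted to 0-360: 297.2 degrees

297.2 degrees


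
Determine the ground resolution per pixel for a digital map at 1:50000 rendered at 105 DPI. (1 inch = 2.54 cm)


pixel_cm = 2.54 / 105 ≈ 0.02419 cm
ground = pixel_cm * 50000 / 100 = 2.54 * 50000 / (105 * 100) = 127000 / 10500 ≈ 12.1 m

12.1 m


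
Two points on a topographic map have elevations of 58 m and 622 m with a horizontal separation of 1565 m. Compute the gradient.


gradient = (622 - 58) / 1565 = 564 / 1565 = 0.3604

0.3604


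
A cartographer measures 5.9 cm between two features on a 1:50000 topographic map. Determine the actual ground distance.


ground = 5.9 cm * 50000 / 100 = 2950.0 m = 2.95 km

2.95 km


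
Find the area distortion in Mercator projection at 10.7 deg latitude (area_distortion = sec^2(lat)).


area_distortion = 1/cos^2(10.7) = 1.036

1.036


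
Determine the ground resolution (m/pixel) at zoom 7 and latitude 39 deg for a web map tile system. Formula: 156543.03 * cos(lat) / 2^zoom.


res = 156543.03 * cos(39) / 2^7 = 156543.03 * 0.77714596 / 128 = 950.44 m/pixel

950.44 m/pixel


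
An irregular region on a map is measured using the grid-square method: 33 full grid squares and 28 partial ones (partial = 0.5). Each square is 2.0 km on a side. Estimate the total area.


effective squares = 33 + 28 * 0.5 = 47.0
area = 47.0 * 4.0 = 188.0 km^2

188.0 km^2


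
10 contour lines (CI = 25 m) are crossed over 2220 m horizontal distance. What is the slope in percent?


elevation change = 10 * 25 = 250 m
slope = 250 / 2220 * 100 = 11.3%

11.3%


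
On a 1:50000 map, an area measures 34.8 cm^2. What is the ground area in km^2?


ground_area = 34.8 * (50000/100)^2 = 8700000.0 m^2 = 8.7 km^2

8.7 km^2


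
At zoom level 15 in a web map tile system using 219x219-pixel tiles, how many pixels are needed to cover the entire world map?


tiles per axis = 2^15 = 32768
total tiles = 32768^2 = 1073741824
pixels per axis = 32768 * 219 = 7176192
total pixels = 7176192^2 = 51497731620864

51497731620864 pixels


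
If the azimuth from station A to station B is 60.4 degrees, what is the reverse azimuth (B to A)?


back azimuth = (60.4 + 180) mod 360 = 240.4 degrees

240.4 degrees


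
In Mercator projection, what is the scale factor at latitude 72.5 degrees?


SF = 1 / cos(72.5) = 1 / 0.300706 = 3.326

3.326


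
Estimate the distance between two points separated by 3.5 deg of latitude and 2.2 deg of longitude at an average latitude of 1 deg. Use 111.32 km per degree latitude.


dlat_km = 3.5 * 111.32 = 389.62
dlon_km = 2.2 * 111.32 * cos(1) ≈ 244.867
dist = sqrt(389.62^2 + 244.867^2) ≈ 460.2 km

460.2 km


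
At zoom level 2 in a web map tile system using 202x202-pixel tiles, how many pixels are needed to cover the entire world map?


tiles per axis = 2^2 = 4
total tiles = 4^2 = 16
pixels per axis = 4 * 202 = 808
total pixels = 808^2 = 652864

652864 pixels


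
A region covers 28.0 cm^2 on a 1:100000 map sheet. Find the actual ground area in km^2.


ground_area = 28.0 * (100000/100)^2 = 28000000.0 m^2 = 28.0 km^2

28.0 km^2


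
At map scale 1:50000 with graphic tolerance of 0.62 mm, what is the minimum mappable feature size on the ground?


ground = 0.62 mm * 50000 / 1000 = 31.0 m

31.0 m


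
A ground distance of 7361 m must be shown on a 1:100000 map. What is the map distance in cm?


map_cm = 7361 * 100 / 100000 = 7.361 cm ≈ 7.36 cm

7.36 cm


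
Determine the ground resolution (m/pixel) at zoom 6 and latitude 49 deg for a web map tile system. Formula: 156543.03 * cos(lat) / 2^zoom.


res = 156543.03 * cos(49) / 2^6 = 156543.03 * 0.65605903 / 64 = 1604.71 m/pixel

1604.71 m/pixel


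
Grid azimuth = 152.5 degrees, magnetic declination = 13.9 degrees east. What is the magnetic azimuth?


magnetic azimuth = grid azimuth - declination (east +ve)
mag_az = 152.5 - 13.9 = 138.6 degrees

138.6 degrees


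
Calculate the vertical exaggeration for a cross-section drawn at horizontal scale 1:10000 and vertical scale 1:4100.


VE = horizontal_scale / vertical_scale = 10000 / 4100 ≈ 2.4

2.4x


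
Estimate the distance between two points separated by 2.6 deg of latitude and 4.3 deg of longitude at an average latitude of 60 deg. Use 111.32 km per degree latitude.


dlat_km = 2.6 * 111.32 = 289.432
dlon_km = 4.3 * 111.32 * cos(60) ≈ 239.338
dist = sqrt(289.432^2 + 239.338^2) ≈ 375.6 km

375.6 km


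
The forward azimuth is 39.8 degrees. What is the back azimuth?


back azimuth = (39.8 + 180) mod 360 = 219.8 degrees

219.8 degrees


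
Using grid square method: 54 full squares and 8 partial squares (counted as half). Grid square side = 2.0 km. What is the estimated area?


effective squares = 54 + 8 * 0.5 = 58.0
area = 58.0 * 4.0 = 232.0 km^2

232.0 km^2


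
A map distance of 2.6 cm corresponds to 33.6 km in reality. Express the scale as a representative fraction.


ground = 33.6 km = 3360000 cm; RF denominator = ground / map = 3360000 / 2.6 ≈ 1292308; RF = 1:1292308

1:1292308


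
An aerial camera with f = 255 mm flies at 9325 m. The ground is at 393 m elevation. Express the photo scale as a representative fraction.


scale = f / (H - h) = 255 mm / 8932 m = 255 / 8932000 = 1:35027

1:35027


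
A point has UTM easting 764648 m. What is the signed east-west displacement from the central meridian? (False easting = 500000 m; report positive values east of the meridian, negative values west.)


displacement = 764648 - 500000 = 264648 m

264648 m
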